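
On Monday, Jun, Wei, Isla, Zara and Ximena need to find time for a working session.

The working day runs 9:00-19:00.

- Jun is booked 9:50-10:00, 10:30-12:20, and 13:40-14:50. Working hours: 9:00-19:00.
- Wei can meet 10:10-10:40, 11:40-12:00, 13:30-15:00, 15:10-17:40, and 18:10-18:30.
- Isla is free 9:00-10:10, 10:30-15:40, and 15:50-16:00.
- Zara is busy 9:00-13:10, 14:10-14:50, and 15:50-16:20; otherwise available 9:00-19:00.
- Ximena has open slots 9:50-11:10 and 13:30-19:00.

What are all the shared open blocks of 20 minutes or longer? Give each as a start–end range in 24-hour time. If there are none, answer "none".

15:10–15:40

Jun free within 09:00–19:00: 09:00–09:50, 10:00–10:30, 12:20–13:40, 14:50–19:00.
Zara free within 09:00–19:00: 13:10–14:10, 14:50–15:50, 16:20–19:00.
Jun ∩ Wei: 10:10–10:30, 13:30–13:40, 14:50–15:00, 15:10–17:40, 18:10–18:30.
Jun ∩ Wei ∩ Isla: 13:30–13:40, 14:50–15:00, 15:10–15:40, 15:50–16:00.
Jun ∩ Wei ∩ Isla ∩ Zara: 13:30–13:40, 14:50–15:00, 15:10–15:40.
Jun ∩ Wei ∩ Isla ∩ Zara ∩ Ximena: 13:30–13:40, 14:50–15:00, 15:10–15:40.
Windows ≥ 20 min: 15:10–15:40.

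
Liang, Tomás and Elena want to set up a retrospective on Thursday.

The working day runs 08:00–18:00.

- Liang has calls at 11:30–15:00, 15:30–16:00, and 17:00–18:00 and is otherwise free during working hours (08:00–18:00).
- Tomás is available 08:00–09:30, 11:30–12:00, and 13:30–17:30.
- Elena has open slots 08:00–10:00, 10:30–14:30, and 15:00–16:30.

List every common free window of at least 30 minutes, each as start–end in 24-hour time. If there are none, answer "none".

08:00–09:30, 15:00–15:30, 16:00–16:30

Liang free within 08:00–18:00: 08:00–11:30, 15:00–15:30, 16:00–17:00.
Liang ∩ Tomás: 08:00–09:30, 15:00–15:30, 16:00–17:00.
Liang ∩ Tomás ∩ Elena: 08:00–09:30, 15:00–15:30, 16:00–16:30.
Windows ≥ 30 min: 08:00–09:30, 15:00–15:30, 16:00–16:30.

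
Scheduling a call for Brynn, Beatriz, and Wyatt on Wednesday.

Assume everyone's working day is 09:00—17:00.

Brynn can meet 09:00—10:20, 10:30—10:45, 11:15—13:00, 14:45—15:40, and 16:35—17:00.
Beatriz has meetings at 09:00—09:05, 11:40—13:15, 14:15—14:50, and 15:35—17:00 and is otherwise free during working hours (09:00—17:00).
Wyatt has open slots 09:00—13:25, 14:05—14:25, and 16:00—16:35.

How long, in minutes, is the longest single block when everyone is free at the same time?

Beatriz free within 09:00–17:00: 09:05–11:40, 13:15–14:15, 14:50–15:35.
Brynn ∩ Beatriz: 09:05–10:20, 10:30–10:45, 11:15–11:40, 14:50–15:35.
Brynn ∩ Beatriz ∩ Wyatt: 09:05–10:20, 10:30–10:45, 11:15–11:40.
Common window lengths: 75, 15, 25 min; longest is 75.

75 minutes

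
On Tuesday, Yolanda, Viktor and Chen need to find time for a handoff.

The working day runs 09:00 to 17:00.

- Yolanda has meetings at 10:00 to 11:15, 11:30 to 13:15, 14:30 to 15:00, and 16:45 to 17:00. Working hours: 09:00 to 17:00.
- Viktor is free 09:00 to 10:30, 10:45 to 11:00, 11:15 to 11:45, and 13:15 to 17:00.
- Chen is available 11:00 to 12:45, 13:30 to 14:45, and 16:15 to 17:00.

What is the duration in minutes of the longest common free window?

60 minutes

Yolanda free within 09:00–17:00: 09:00–10:00, 11:15–11:30, 13:15–14:30, 15:00–16:45.
Yolanda ∩ Viktor: 09:00–10:00, 11:15–11:30, 13:15–14:30, 15:00–16:45.
Yolanda ∩ Viktor ∩ Chen: 11:15–11:30, 13:30–14:30, 16:15–16:45.
Common window lengths: 15, 60, 30 min; longest is 60.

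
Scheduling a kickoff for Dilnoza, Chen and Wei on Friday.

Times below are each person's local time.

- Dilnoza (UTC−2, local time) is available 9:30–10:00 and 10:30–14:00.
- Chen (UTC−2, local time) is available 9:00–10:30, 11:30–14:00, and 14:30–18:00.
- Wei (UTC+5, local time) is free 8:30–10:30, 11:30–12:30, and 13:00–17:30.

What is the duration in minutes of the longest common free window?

Dilnoza → UTC: 11:30–12:00, 12:30–16:00.
Chen → UTC: 11:00–12:30, 13:30–16:00, 16:30–20:00.
Wei → UTC: 03:30–05:30, 06:30–07:30, 08:00–12:30.
Dilnoza ∩ Chen: 11:30–12:00, 13:30–16:00.
Dilnoza ∩ Chen ∩ Wei: 11:30–12:00.
Single common window of 30 minutes.

30 minutes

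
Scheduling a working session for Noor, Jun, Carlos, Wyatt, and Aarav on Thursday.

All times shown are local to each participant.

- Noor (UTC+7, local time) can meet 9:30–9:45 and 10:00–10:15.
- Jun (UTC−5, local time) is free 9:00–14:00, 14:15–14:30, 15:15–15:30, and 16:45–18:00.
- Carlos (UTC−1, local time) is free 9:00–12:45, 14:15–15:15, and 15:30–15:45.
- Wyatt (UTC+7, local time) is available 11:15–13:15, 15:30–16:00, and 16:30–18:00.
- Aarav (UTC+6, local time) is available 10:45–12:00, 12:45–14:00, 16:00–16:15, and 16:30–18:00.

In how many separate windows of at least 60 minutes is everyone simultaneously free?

0

Noor → UTC: 02:30–02:45, 03:00–03:15.
Jun → UTC: 14:00–19:00, 19:15–19:30, 20:15–20:30, 21:45–23:00.
Carlos → UTC: 10:00–13:45, 15:15–16:15, 16:30–16:45.
Wyatt → UTC: 04:15–06:15, 08:30–09:00, 09:30–11:00.
Aarav → UTC: 04:45–06:00, 06:45–08:00, 10:00–10:15, 10:30–12:00.
Noor ∩ Jun: (none).
Noor ∩ Jun ∩ Carlos: (none).
Noor ∩ Jun ∩ Carlos ∩ Wyatt: (none).
Noor ∩ Jun ∩ Carlos ∩ Wyatt ∩ Aarav: (none).
Windows ≥ 60 min: (none).
That's 0 windows.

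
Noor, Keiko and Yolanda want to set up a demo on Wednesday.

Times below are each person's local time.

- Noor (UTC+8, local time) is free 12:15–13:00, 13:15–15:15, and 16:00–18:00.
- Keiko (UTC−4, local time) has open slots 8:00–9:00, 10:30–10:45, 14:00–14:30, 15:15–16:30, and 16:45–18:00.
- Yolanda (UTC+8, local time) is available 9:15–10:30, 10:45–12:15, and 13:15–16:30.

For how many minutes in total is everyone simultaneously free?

0 minutes

Noor → UTC: 04:15–05:00, 05:15–07:15, 08:00–10:00.
Keiko → UTC: 12:00–13:00, 14:30–14:45, 18:00–18:30, 19:15–20:30, 20:45–22:00.
Yolanda → UTC: 01:15–02:30, 02:45–04:15, 05:15–08:30.
Noor ∩ Keiko: (none).
Noor ∩ Keiko ∩ Yolanda: (none).
Total common minutes: 0.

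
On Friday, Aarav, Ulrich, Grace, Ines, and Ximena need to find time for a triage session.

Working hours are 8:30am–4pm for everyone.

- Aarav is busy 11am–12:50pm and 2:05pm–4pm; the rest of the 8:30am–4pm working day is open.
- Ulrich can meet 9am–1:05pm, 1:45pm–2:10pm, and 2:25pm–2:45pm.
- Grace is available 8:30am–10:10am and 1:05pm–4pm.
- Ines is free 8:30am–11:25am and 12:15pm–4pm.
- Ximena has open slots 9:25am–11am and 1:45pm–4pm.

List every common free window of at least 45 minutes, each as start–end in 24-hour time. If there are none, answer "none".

09:25–10:10

Aarav free within 08:30–16:00: 08:30–11:00, 12:50–14:05.
Aarav ∩ Ulrich: 09:00–11:00, 12:50–13:05, 13:45–14:05.
Aarav ∩ Ulrich ∩ Grace: 09:00–10:10, 13:45–14:05.
Aarav ∩ Ulrich ∩ Grace ∩ Ines: 09:00–10:10, 13:45–14:05.
Aarav ∩ Ulrich ∩ Grace ∩ Ines ∩ Ximena: 09:25–10:10, 13:45–14:05.
Windows ≥ 45 min: 09:25–10:10.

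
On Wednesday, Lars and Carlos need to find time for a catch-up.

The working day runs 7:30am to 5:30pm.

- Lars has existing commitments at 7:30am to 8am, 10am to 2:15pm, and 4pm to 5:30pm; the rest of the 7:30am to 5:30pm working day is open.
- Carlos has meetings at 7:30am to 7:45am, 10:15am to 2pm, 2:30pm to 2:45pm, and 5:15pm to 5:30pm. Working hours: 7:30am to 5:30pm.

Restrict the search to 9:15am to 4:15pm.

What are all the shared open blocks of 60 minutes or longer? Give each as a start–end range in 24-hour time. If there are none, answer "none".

14:45–16:00

Lars free within 07:30–17:30: 08:00–10:00, 14:15–16:00.
Carlos free within 07:30–17:30: 07:45–10:15, 14:00–14:30, 14:45–17:15.
Lars ∩ Carlos: 08:00–10:00, 14:15–14:30, 14:45–16:00.
Restricted to 09:15–16:15: 09:15–10:00, 14:15–14:30, 14:45–16:00.
Windows ≥ 60 min: 14:45–16:00.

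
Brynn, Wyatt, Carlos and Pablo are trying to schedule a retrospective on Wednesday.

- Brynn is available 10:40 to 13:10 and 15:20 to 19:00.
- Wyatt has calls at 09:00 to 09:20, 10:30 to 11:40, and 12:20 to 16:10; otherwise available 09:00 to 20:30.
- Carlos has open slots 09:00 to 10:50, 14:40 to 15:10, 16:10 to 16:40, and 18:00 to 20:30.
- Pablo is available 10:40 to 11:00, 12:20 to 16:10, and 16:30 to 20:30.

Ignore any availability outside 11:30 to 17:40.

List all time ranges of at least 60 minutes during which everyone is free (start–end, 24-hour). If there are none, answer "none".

Wyatt free within 09:00–20:30: 09:20–10:30, 11:40–12:20, 16:10–20:30.
Brynn ∩ Wyatt: 11:40–12:20, 16:10–19:00.
Brynn ∩ Wyatt ∩ Carlos: 16:10–16:40, 18:00–19:00.
Brynn ∩ Wyatt ∩ Carlos ∩ Pablo: 16:30–16:40, 18:00–19:00.
Restricted to 11:30–17:40: 16:30–16:40.
Windows ≥ 60 min: (none).

none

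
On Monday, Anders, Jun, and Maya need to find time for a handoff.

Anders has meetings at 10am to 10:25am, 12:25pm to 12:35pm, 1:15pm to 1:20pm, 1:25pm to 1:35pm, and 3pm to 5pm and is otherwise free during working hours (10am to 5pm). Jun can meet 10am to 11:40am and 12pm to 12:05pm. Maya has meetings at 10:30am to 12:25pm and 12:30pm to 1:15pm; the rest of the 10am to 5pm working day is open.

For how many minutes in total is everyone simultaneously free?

5 minutes

Anders free within 10:00–17:00: 10:25–12:25, 12:35–13:15, 13:20–13:25, 13:35–15:00.
Maya free within 10:00–17:00: 10:00–10:30, 12:25–12:30, 13:15–17:00.
Anders ∩ Jun: 10:25–11:40, 12:00–12:05.
Anders ∩ Jun ∩ Maya: 10:25–10:30.
Total common minutes: 5.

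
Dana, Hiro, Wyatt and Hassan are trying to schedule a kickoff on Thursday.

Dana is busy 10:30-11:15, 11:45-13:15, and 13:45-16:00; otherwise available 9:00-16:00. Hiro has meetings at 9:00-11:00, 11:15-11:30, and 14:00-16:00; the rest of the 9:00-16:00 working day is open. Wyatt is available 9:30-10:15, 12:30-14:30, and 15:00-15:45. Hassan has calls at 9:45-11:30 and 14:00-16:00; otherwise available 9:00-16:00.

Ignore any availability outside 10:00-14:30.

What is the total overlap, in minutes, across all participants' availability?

Dana free within 09:00–16:00: 09:00–10:30, 11:15–11:45, 13:15–13:45.
Hiro free within 09:00–16:00: 11:00–11:15, 11:30–14:00.
Hassan free within 09:00–16:00: 09:00–09:45, 11:30–14:00.
Dana ∩ Hiro: 11:30–11:45, 13:15–13:45.
Dana ∩ Hiro ∩ Wyatt: 13:15–13:45.
Dana ∩ Hiro ∩ Wyatt ∩ Hassan: 13:15–13:45.
Restricted to 10:00–14:30: 13:15–13:45.
Total common minutes: 30.

30 minutes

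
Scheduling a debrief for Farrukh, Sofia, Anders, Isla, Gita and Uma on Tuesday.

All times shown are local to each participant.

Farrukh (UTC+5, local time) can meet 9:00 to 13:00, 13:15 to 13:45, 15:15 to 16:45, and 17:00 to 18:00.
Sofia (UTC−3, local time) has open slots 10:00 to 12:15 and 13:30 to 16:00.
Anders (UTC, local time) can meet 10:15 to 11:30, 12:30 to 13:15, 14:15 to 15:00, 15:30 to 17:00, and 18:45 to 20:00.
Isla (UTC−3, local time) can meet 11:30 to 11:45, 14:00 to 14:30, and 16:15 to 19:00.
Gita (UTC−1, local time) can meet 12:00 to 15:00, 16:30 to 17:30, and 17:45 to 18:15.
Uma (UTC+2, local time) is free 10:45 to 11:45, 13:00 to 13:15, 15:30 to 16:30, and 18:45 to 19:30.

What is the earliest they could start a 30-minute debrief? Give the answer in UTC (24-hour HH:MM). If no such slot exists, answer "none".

Farrukh → UTC: 04:00–08:00, 08:15–08:45, 10:15–11:45, 12:00–13:00.
Sofia → UTC: 13:00–15:15, 16:30–19:00.
Anders → UTC: 10:15–11:30, 12:30–13:15, 14:15–15:00, 15:30–17:00, 18:45–20:00.
Isla → UTC: 14:30–14:45, 17:00–17:30, 19:15–22:00.
Gita → UTC: 13:00–16:00, 17:30–18:30, 18:45–19:15.
Uma → UTC: 08:45–09:45, 11:00–11:15, 13:30–14:30, 16:45–17:30.
Farrukh ∩ Sofia: (none).
Farrukh ∩ Sofia ∩ Anders: (none).
Farrukh ∩ Sofia ∩ Anders ∩ Isla: (none).
Farrukh ∩ Sofia ∩ Anders ∩ Isla ∩ Gita: (none).
Farrukh ∩ Sofia ∩ Anders ∩ Isla ∩ Gita ∩ Uma: (none).
Windows ≥ 30 min: (none).

none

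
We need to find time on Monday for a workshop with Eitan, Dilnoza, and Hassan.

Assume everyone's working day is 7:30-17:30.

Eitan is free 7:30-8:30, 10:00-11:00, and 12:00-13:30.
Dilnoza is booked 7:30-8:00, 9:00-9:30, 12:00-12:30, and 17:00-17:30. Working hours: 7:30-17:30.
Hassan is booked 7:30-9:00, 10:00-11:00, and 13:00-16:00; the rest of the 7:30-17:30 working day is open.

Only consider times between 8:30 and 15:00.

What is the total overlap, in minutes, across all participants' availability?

30 minutes

Dilnoza free within 07:30–17:30: 08:00–09:00, 09:30–12:00, 12:30–17:00.
Hassan free within 07:30–17:30: 09:00–10:00, 11:00–13:00, 16:00–17:30.
Eitan ∩ Dilnoza: 08:00–08:30, 10:00–11:00, 12:30–13:30.
Eitan ∩ Dilnoza ∩ Hassan: 12:30–13:00.
Restricted to 08:30–15:00: 12:30–13:00.
Total common minutes: 30.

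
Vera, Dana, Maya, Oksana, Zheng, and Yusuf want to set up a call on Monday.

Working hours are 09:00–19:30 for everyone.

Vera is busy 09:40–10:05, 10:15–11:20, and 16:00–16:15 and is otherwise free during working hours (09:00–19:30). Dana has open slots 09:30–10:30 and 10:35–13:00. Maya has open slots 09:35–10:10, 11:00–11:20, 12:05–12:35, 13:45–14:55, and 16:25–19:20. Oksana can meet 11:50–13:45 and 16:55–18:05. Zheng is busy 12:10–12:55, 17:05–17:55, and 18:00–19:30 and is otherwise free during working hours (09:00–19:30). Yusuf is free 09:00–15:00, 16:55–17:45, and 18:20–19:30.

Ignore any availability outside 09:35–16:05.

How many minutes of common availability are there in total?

5 minutes

Vera free within 09:00–19:30: 09:00–09:40, 10:05–10:15, 11:20–16:00, 16:15–19:30.
Zheng free within 09:00–19:30: 09:00–12:10, 12:55–17:05, 17:55–18:00.
Vera ∩ Dana: 09:30–09:40, 10:05–10:15, 11:20–13:00.
Vera ∩ Dana ∩ Maya: 09:35–09:40, 10:05–10:10, 12:05–12:35.
Vera ∩ Dana ∩ Maya ∩ Oksana: 12:05–12:35.
Vera ∩ Dana ∩ Maya ∩ Oksana ∩ Zheng: 12:05–12:10.
Vera ∩ Dana ∩ Maya ∩ Oksana ∩ Zheng ∩ Yusuf: 12:05–12:10.
Restricted to 09:35–16:05: 12:05–12:10.
Total common minutes: 5.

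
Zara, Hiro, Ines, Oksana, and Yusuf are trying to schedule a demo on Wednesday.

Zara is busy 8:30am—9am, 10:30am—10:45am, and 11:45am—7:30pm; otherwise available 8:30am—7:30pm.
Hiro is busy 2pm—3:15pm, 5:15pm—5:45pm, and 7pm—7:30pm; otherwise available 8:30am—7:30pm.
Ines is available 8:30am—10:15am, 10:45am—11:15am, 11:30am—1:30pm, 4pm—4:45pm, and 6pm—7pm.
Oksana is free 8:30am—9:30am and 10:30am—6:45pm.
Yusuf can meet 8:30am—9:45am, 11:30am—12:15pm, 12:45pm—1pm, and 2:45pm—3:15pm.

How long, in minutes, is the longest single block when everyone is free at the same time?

30 minutes

Zara free within 08:30–19:30: 09:00–10:30, 10:45–11:45.
Hiro free within 08:30–19:30: 08:30–14:00, 15:15–17:15, 17:45–19:00.
Zara ∩ Hiro: 09:00–10:30, 10:45–11:45.
Zara ∩ Hiro ∩ Ines: 09:00–10:15, 10:45–11:15, 11:30–11:45.
Zara ∩ Hiro ∩ Ines ∩ Oksana: 09:00–09:30, 10:45–11:15, 11:30–11:45.
Zara ∩ Hiro ∩ Ines ∩ Oksana ∩ Yusuf: 09:00–09:30, 11:30–11:45.
Common window lengths: 30, 15 min; longest is 30.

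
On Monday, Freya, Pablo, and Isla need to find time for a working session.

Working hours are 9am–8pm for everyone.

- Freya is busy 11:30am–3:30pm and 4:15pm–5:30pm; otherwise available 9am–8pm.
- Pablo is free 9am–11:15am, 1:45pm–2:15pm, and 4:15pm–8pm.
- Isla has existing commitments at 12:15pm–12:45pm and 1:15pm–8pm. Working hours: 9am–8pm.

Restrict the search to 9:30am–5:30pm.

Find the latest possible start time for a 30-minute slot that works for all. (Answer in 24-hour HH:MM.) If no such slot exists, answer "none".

Freya free within 09:00–20:00: 09:00–11:30, 15:30–16:15, 17:30–20:00.
Isla free within 09:00–20:00: 09:00–12:15, 12:45–13:15.
Freya ∩ Pablo: 09:00–11:15, 17:30–20:00.
Freya ∩ Pablo ∩ Isla: 09:00–11:15.
Restricted to 09:30–17:30: 09:30–11:15.
Windows ≥ 30 min: 09:30–11:15.
Latest start in the last window 09:30–11:15 is 11:15 − 30 min = 10:45.

10:45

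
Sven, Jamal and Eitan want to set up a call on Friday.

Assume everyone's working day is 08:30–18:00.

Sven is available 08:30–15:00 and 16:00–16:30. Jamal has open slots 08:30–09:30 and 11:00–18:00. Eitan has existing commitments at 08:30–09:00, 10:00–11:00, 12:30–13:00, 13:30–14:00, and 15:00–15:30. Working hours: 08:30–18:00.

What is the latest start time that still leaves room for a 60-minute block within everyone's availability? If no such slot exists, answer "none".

14:00

Eitan free within 08:30–18:00: 09:00–10:00, 11:00–12:30, 13:00–13:30, 14:00–15:00, 15:30–18:00.
Sven ∩ Jamal: 08:30–09:30, 11:00–15:00, 16:00–16:30.
Sven ∩ Jamal ∩ Eitan: 09:00–09:30, 11:00–12:30, 13:00–13:30, 14:00–15:00, 16:00–16:30.
Windows ≥ 60 min: 11:00–12:30, 14:00–15:00.
Latest start in the last window 14:00–15:00 is 15:00 − 60 min = 14:00.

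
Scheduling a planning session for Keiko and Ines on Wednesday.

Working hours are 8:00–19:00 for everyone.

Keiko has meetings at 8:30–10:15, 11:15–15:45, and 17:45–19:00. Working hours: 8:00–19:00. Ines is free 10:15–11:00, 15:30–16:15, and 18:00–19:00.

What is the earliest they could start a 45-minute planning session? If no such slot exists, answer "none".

10:15

Keiko free within 08:00–19:00: 08:00–08:30, 10:15–11:15, 15:45–17:45.
Keiko ∩ Ines: 10:15–11:00, 15:45–16:15.
Windows ≥ 45 min: 10:15–11:00.
Earliest such window starts at 10:15.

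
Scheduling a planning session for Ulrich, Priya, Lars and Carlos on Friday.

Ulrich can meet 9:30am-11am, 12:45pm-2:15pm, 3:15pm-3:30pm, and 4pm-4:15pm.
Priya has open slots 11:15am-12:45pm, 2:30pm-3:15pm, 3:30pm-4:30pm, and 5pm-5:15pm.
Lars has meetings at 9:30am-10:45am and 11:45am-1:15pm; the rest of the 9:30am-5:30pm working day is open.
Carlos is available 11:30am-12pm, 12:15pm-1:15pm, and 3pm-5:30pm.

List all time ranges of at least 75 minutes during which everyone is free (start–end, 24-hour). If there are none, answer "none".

Lars free within 09:30–17:30: 10:45–11:45, 13:15–17:30.
Ulrich ∩ Priya: 16:00–16:15.
Ulrich ∩ Priya ∩ Lars: 16:00–16:15.
Ulrich ∩ Priya ∩ Lars ∩ Carlos: 16:00–16:15.
Windows ≥ 75 min: (none).

none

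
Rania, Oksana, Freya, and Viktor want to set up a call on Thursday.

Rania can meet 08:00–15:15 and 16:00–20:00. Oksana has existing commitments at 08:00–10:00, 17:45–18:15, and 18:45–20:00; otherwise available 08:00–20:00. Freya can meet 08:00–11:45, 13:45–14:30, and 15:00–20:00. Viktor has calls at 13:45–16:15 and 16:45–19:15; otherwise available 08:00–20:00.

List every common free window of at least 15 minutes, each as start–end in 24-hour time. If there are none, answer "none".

10:00–11:45, 16:15–16:45

Oksana free within 08:00–20:00: 10:00–17:45, 18:15–18:45.
Viktor free within 08:00–20:00: 08:00–13:45, 16:15–16:45, 19:15–20:00.
Rania ∩ Oksana: 10:00–15:15, 16:00–17:45, 18:15–18:45.
Rania ∩ Oksana ∩ Freya: 10:00–11:45, 13:45–14:30, 15:00–15:15, 16:00–17:45, 18:15–18:45.
Rania ∩ Oksana ∩ Freya ∩ Viktor: 10:00–11:45, 16:15–16:45.
Windows ≥ 15 min: 10:00–11:45, 16:15–16:45.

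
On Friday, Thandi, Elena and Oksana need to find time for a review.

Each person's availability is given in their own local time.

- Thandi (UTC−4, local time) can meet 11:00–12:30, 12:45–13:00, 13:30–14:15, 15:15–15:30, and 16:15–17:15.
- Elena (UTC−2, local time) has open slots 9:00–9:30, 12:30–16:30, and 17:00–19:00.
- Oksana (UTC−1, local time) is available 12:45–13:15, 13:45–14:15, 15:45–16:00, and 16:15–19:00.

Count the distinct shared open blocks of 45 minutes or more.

1

Thandi → UTC: 15:00–16:30, 16:45–17:00, 17:30–18:15, 19:15–19:30, 20:15–21:15.
Elena → UTC: 11:00–11:30, 14:30–18:30, 19:00–21:00.
Oksana → UTC: 13:45–14:15, 14:45–15:15, 16:45–17:00, 17:15–20:00.
Thandi ∩ Elena: 15:00–16:30, 16:45–17:00, 17:30–18:15, 19:15–19:30, 20:15–21:00.
Thandi ∩ Elena ∩ Oksana: 15:00–15:15, 16:45–17:00, 17:30–18:15, 19:15–19:30.
Windows ≥ 45 min: 17:30–18:15.
That's 1 window.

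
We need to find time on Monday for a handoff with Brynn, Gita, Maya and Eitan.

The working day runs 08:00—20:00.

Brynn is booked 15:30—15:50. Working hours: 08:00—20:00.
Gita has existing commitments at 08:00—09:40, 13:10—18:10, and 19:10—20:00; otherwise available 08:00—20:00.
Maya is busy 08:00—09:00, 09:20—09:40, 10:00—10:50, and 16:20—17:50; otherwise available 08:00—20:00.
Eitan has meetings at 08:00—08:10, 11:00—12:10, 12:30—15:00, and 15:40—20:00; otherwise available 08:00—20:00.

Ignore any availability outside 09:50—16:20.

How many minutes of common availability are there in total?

Brynn free within 08:00–20:00: 08:00–15:30, 15:50–20:00.
Gita free within 08:00–20:00: 09:40–13:10, 18:10–19:10.
Maya free within 08:00–20:00: 09:00–09:20, 09:40–10:00, 10:50–16:20, 17:50–20:00.
Eitan free within 08:00–20:00: 08:10–11:00, 12:10–12:30, 15:00–15:40.
Brynn ∩ Gita: 09:40–13:10, 18:10–19:10.
Brynn ∩ Gita ∩ Maya: 09:40–10:00, 10:50–13:10, 18:10–19:10.
Brynn ∩ Gita ∩ Maya ∩ Eitan: 09:40–10:00, 10:50–11:00, 12:10–12:30.
Restricted to 09:50–16:20: 09:50–10:00, 10:50–11:00, 12:10–12:30.
Total common minutes: 10 + 10 + 20 = 40.

40 minutes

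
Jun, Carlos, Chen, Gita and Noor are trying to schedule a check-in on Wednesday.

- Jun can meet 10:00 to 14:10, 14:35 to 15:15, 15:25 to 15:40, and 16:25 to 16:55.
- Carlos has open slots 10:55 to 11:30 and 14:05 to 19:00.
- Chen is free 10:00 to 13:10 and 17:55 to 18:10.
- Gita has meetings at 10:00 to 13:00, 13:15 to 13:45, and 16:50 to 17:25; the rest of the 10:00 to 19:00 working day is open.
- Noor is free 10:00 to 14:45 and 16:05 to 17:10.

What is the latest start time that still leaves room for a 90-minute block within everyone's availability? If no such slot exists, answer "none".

none

Gita free within 10:00–19:00: 13:00–13:15, 13:45–16:50, 17:25–19:00.
Jun ∩ Carlos: 10:55–11:30, 14:05–14:10, 14:35–15:15, 15:25–15:40, 16:25–16:55.
Jun ∩ Carlos ∩ Chen: 10:55–11:30.
Jun ∩ Carlos ∩ Chen ∩ Gita: (none).
Jun ∩ Carlos ∩ Chen ∩ Gita ∩ Noor: (none).
Windows ≥ 90 min: (none).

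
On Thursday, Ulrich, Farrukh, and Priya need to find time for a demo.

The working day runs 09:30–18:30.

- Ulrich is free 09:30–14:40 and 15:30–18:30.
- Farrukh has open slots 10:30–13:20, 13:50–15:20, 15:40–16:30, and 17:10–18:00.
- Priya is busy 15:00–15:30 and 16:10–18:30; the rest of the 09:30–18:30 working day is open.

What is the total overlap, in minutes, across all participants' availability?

250 minutes

Priya free within 09:30–18:30: 09:30–15:00, 15:30–16:10.
Ulrich ∩ Farrukh: 10:30–13:20, 13:50–14:40, 15:40–16:30, 17:10–18:00.
Ulrich ∩ Farrukh ∩ Priya: 10:30–13:20, 13:50–14:40, 15:40–16:10.
Total common minutes: 170 + 50 + 30 = 250.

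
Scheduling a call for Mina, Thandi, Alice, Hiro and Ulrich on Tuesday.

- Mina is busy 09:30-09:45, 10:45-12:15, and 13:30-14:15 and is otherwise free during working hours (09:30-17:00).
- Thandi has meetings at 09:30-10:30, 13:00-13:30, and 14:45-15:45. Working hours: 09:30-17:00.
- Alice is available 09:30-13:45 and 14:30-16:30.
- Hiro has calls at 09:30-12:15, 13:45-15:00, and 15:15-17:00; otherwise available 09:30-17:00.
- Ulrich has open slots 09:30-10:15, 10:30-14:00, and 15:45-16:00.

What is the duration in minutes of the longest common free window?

Mina free within 09:30–17:00: 09:45–10:45, 12:15–13:30, 14:15–17:00.
Thandi free within 09:30–17:00: 10:30–13:00, 13:30–14:45, 15:45–17:00.
Hiro free within 09:30–17:00: 12:15–13:45, 15:00–15:15.
Mina ∩ Thandi: 10:30–10:45, 12:15–13:00, 14:15–14:45, 15:45–17:00.
Mina ∩ Thandi ∩ Alice: 10:30–10:45, 12:15–13:00, 14:30–14:45, 15:45–16:30.
Mina ∩ Thandi ∩ Alice ∩ Hiro: 12:15–13:00.
Mina ∩ Thandi ∩ Alice ∩ Hiro ∩ Ulrich: 12:15–13:00.
Single common window of 45 minutes.

45 minutes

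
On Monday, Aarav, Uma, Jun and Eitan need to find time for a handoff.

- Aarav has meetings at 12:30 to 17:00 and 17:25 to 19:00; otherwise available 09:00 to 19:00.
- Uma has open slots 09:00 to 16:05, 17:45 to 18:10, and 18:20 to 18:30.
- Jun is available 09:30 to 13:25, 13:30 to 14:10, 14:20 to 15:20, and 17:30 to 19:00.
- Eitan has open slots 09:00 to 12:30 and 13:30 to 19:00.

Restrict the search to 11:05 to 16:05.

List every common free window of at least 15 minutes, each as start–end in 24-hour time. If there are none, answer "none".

11:05–12:30

Aarav free within 09:00–19:00: 09:00–12:30, 17:00–17:25.
Aarav ∩ Uma: 09:00–12:30.
Aarav ∩ Uma ∩ Jun: 09:30–12:30.
Aarav ∩ Uma ∩ Jun ∩ Eitan: 09:30–12:30.
Restricted to 11:05–16:05: 11:05–12:30.
Windows ≥ 15 min: 11:05–12:30.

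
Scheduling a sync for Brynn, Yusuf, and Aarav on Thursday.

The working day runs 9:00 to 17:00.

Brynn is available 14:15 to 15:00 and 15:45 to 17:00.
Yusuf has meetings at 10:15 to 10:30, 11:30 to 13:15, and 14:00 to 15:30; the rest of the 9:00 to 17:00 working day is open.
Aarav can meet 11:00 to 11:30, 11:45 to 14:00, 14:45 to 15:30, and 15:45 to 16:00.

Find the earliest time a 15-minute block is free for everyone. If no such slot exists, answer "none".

15:45

Yusuf free within 09:00–17:00: 09:00–10:15, 10:30–11:30, 13:15–14:00, 15:30–17:00.
Brynn ∩ Yusuf: 15:45–17:00.
Brynn ∩ Yusuf ∩ Aarav: 15:45–16:00.
Windows ≥ 15 min: 15:45–16:00.
Earliest such window starts at 15:45.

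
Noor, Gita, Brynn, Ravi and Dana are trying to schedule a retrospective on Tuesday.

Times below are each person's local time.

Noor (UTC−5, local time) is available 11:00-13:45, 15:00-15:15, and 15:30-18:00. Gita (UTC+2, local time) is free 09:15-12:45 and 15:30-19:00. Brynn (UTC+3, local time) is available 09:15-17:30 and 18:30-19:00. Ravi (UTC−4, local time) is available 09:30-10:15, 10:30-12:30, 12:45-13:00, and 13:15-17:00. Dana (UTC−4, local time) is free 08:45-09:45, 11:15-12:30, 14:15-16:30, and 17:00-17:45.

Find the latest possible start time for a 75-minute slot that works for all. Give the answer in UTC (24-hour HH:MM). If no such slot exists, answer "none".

Noor → UTC: 16:00–18:45, 20:00–20:15, 20:30–23:00.
Gita → UTC: 07:15–10:45, 13:30–17:00.
Brynn → UTC: 06:15–14:30, 15:30–16:00.
Ravi → UTC: 13:30–14:15, 14:30–16:30, 16:45–17:00, 17:15–21:00.
Dana → UTC: 12:45–13:45, 15:15–16:30, 18:15–20:30, 21:00–21:45.
Noor ∩ Gita: 16:00–17:00.
Noor ∩ Gita ∩ Brynn: (none).
Noor ∩ Gita ∩ Brynn ∩ Ravi: (none).
Noor ∩ Gita ∩ Brynn ∩ Ravi ∩ Dana: (none).
Windows ≥ 75 min: (none).

none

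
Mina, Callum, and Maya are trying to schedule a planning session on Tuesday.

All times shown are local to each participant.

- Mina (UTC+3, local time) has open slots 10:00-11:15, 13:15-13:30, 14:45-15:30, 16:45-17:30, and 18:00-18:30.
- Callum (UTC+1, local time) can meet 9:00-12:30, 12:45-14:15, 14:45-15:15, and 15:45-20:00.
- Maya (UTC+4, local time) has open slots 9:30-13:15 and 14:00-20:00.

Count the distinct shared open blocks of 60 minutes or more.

Mina → UTC: 07:00–08:15, 10:15–10:30, 11:45–12:30, 13:45–14:30, 15:00–15:30.
Callum → UTC: 08:00–11:30, 11:45–13:15, 13:45–14:15, 14:45–19:00.
Maya → UTC: 05:30–09:15, 10:00–16:00.
Mina ∩ Callum: 08:00–08:15, 10:15–10:30, 11:45–12:30, 13:45–14:15, 15:00–15:30.
Mina ∩ Callum ∩ Maya: 08:00–08:15, 10:15–10:30, 11:45–12:30, 13:45–14:15, 15:00–15:30.
Windows ≥ 60 min: (none).
That's 0 windows.

0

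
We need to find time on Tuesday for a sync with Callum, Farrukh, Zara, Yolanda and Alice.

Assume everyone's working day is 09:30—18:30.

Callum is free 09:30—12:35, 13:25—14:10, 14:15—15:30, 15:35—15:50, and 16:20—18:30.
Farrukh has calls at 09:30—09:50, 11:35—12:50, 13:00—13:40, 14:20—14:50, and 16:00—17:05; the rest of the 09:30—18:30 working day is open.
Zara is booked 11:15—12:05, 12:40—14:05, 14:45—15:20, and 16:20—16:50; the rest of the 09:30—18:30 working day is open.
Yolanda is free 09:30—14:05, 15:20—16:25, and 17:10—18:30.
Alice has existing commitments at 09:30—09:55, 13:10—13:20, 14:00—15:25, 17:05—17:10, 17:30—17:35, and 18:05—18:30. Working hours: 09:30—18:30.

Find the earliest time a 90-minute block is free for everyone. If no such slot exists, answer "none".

none

Farrukh free within 09:30–18:30: 09:50–11:35, 12:50–13:00, 13:40–14:20, 14:50–16:00, 17:05–18:30.
Zara free within 09:30–18:30: 09:30–11:15, 12:05–12:40, 14:05–14:45, 15:20–16:20, 16:50–18:30.
Alice free within 09:30–18:30: 09:55–13:10, 13:20–14:00, 15:25–17:05, 17:10–17:30, 17:35–18:05.
Callum ∩ Farrukh: 09:50–11:35, 13:40–14:10, 14:15–14:20, 14:50–15:30, 15:35–15:50, 17:05–18:30.
Callum ∩ Farrukh ∩ Zara: 09:50–11:15, 14:05–14:10, 14:15–14:20, 15:20–15:30, 15:35–15:50, 17:05–18:30.
Callum ∩ Farrukh ∩ Zara ∩ Yolanda: 09:50–11:15, 15:20–15:30, 15:35–15:50, 17:10–18:30.
Callum ∩ Farrukh ∩ Zara ∩ Yolanda ∩ Alice: 09:55–11:15, 15:25–15:30, 15:35–15:50, 17:10–17:30, 17:35–18:05.
Windows ≥ 90 min: (none).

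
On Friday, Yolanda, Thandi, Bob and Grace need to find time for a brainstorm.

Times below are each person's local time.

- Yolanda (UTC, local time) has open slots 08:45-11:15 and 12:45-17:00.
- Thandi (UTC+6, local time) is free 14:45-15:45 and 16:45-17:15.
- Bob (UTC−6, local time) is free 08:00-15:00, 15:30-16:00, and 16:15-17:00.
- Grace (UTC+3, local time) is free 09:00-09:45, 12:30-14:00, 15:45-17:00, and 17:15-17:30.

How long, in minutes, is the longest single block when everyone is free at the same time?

Yolanda → UTC: 08:45–11:15, 12:45–17:00.
Thandi → UTC: 08:45–09:45, 10:45–11:15.
Bob → UTC: 14:00–21:00, 21:30–22:00, 22:15–23:00.
Grace → UTC: 06:00–06:45, 09:30–11:00, 12:45–14:00, 14:15–14:30.
Yolanda ∩ Thandi: 08:45–09:45, 10:45–11:15.
Yolanda ∩ Thandi ∩ Bob: (none).
Yolanda ∩ Thandi ∩ Bob ∩ Grace: (none).
No common window.

0 minutes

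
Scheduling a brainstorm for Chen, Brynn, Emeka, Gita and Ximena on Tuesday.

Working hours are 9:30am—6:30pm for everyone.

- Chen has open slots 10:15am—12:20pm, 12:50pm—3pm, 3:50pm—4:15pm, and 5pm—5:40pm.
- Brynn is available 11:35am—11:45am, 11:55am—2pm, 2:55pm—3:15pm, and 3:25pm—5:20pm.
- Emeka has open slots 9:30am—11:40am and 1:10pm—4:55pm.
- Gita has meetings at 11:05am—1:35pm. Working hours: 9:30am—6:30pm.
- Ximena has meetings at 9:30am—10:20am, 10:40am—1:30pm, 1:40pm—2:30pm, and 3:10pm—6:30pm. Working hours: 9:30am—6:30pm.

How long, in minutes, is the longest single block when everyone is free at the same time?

5 minutes

Gita free within 09:30–18:30: 09:30–11:05, 13:35–18:30.
Ximena free within 09:30–18:30: 10:20–10:40, 13:30–13:40, 14:30–15:10.
Chen ∩ Brynn: 11:35–11:45, 11:55–12:20, 12:50–14:00, 14:55–15:00, 15:50–16:15, 17:00–17:20.
Chen ∩ Brynn ∩ Emeka: 11:35–11:40, 13:10–14:00, 14:55–15:00, 15:50–16:15.
Chen ∩ Brynn ∩ Emeka ∩ Gita: 13:35–14:00, 14:55–15:00, 15:50–16:15.
Chen ∩ Brynn ∩ Emeka ∩ Gita ∩ Ximena: 13:35–13:40, 14:55–15:00.
Common window lengths: 5, 5 min; longest is 5.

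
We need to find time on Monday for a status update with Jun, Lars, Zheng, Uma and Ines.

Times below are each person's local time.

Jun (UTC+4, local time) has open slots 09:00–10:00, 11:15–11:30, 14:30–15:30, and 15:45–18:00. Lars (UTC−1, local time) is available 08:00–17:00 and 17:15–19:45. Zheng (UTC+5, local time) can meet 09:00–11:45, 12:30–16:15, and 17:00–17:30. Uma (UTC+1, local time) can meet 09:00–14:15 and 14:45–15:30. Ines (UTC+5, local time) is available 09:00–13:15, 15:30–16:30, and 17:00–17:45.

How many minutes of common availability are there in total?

Jun → UTC: 05:00–06:00, 07:15–07:30, 10:30–11:30, 11:45–14:00.
Lars → UTC: 09:00–18:00, 18:15–20:45.
Zheng → UTC: 04:00–06:45, 07:30–11:15, 12:00–12:30.
Uma → UTC: 08:00–13:15, 13:45–14:30.
Ines → UTC: 04:00–08:15, 10:30–11:30, 12:00–12:45.
Jun ∩ Lars: 10:30–11:30, 11:45–14:00.
Jun ∩ Lars ∩ Zheng: 10:30–11:15, 12:00–12:30.
Jun ∩ Lars ∩ Zheng ∩ Uma: 10:30–11:15, 12:00–12:30.
Jun ∩ Lars ∩ Zheng ∩ Uma ∩ Ines: 10:30–11:15, 12:00–12:30.
Total common minutes: 45 + 30 = 75.

75 minutes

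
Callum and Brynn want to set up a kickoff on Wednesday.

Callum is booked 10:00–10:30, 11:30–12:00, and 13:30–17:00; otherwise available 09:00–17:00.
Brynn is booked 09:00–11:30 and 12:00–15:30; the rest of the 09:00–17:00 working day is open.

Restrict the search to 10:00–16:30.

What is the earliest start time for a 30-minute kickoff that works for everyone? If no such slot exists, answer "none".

Callum free within 09:00–17:00: 09:00–10:00, 10:30–11:30, 12:00–13:30.
Brynn free within 09:00–17:00: 11:30–12:00, 15:30–17:00.
Callum ∩ Brynn: (none).
Restricted to 10:00–16:30: (none).
Windows ≥ 30 min: (none).

none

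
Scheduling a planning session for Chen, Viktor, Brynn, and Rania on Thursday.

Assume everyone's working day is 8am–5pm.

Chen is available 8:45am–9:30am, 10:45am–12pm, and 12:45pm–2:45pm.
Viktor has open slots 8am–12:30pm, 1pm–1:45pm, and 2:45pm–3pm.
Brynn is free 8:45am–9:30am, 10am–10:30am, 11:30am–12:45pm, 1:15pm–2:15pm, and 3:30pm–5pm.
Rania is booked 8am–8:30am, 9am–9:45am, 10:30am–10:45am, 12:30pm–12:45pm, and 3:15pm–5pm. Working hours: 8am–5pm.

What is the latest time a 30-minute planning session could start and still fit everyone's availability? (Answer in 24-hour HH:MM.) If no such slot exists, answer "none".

13:15

Rania free within 08:00–17:00: 08:30–09:00, 09:45–10:30, 10:45–12:30, 12:45–15:15.
Chen ∩ Viktor: 08:45–09:30, 10:45–12:00, 13:00–13:45.
Chen ∩ Viktor ∩ Brynn: 08:45–09:30, 11:30–12:00, 13:15–13:45.
Chen ∩ Viktor ∩ Brynn ∩ Rania: 08:45–09:00, 11:30–12:00, 13:15–13:45.
Windows ≥ 30 min: 11:30–12:00, 13:15–13:45.
Latest start in the last window 13:15–13:45 is 13:45 − 30 min = 13:15.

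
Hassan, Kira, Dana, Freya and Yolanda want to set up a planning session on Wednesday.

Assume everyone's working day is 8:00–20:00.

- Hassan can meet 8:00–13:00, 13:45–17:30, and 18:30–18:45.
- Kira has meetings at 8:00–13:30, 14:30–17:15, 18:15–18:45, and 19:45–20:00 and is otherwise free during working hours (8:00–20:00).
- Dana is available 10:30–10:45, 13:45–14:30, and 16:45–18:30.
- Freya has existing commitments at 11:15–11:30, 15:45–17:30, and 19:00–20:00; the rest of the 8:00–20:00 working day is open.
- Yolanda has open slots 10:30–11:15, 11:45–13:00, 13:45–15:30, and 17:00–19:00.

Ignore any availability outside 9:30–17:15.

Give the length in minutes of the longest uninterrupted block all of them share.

Kira free within 08:00–20:00: 13:30–14:30, 17:15–18:15, 18:45–19:45.
Freya free within 08:00–20:00: 08:00–11:15, 11:30–15:45, 17:30–19:00.
Hassan ∩ Kira: 13:45–14:30, 17:15–17:30.
Hassan ∩ Kira ∩ Dana: 13:45–14:30, 17:15–17:30.
Hassan ∩ Kira ∩ Dana ∩ Freya: 13:45–14:30.
Hassan ∩ Kira ∩ Dana ∩ Freya ∩ Yolanda: 13:45–14:30.
Restricted to 09:30–17:15: 13:45–14:30.
Single common window of 45 minutes.

45 minutes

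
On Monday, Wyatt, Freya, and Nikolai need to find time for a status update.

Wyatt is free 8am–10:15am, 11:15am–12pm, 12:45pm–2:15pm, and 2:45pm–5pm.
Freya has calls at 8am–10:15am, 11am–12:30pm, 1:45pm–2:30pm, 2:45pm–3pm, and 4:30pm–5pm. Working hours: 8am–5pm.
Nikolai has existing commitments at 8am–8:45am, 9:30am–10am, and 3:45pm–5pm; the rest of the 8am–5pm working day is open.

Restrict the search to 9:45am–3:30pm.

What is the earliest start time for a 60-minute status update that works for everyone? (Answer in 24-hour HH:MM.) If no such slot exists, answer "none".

12:45

Freya free within 08:00–17:00: 10:15–11:00, 12:30–13:45, 14:30–14:45, 15:00–16:30.
Nikolai free within 08:00–17:00: 08:45–09:30, 10:00–15:45.
Wyatt ∩ Freya: 12:45–13:45, 15:00–16:30.
Wyatt ∩ Freya ∩ Nikolai: 12:45–13:45, 15:00–15:45.
Restricted to 09:45–15:30: 12:45–13:45, 15:00–15:30.
Windows ≥ 60 min: 12:45–13:45.
Earliest such window starts at 12:45.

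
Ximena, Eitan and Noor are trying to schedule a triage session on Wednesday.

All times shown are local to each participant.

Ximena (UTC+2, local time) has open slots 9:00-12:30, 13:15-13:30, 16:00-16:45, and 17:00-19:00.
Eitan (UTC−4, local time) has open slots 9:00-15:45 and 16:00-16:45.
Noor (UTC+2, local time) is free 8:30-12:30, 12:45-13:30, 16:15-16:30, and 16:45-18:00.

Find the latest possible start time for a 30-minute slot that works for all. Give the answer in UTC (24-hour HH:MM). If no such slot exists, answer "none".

15:30

Ximena → UTC: 07:00–10:30, 11:15–11:30, 14:00–14:45, 15:00–17:00.
Eitan → UTC: 13:00–19:45, 20:00–20:45.
Noor → UTC: 06:30–10:30, 10:45–11:30, 14:15–14:30, 14:45–16:00.
Ximena ∩ Eitan: 14:00–14:45, 15:00–17:00.
Ximena ∩ Eitan ∩ Noor: 14:15–14:30, 15:00–16:00.
Windows ≥ 30 min: 15:00–16:00.
Latest start in the last window 15:00–16:00 is 16:00 − 30 min = 15:30.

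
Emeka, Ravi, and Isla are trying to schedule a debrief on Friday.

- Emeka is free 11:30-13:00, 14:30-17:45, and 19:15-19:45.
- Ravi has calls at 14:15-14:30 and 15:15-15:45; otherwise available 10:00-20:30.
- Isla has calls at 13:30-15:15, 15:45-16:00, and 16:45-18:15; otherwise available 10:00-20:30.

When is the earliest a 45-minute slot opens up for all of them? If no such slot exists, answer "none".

11:30

Ravi free within 10:00–20:30: 10:00–14:15, 14:30–15:15, 15:45–20:30.
Isla free within 10:00–20:30: 10:00–13:30, 15:15–15:45, 16:00–16:45, 18:15–20:30.
Emeka ∩ Ravi: 11:30–13:00, 14:30–15:15, 15:45–17:45, 19:15–19:45.
Emeka ∩ Ravi ∩ Isla: 11:30–13:00, 16:00–16:45, 19:15–19:45.
Windows ≥ 45 min: 11:30–13:00, 16:00–16:45.
Earliest such window starts at 11:30.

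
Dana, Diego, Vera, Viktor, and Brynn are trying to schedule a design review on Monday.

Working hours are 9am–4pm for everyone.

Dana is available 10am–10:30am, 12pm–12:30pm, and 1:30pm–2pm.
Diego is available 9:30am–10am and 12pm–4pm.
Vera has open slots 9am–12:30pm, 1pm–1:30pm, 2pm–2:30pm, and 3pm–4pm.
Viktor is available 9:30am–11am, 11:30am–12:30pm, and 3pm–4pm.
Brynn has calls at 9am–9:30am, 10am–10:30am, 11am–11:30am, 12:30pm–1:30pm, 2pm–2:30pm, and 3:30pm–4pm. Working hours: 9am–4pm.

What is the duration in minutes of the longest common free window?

Brynn free within 09:00–16:00: 09:30–10:00, 10:30–11:00, 11:30–12:30, 13:30–14:00, 14:30–15:30.
Dana ∩ Diego: 12:00–12:30, 13:30–14:00.
Dana ∩ Diego ∩ Vera: 12:00–12:30.
Dana ∩ Diego ∩ Vera ∩ Viktor: 12:00–12:30.
Dana ∩ Diego ∩ Vera ∩ Viktor ∩ Brynn: 12:00–12:30.
Single common window of 30 minutes.

30 minutes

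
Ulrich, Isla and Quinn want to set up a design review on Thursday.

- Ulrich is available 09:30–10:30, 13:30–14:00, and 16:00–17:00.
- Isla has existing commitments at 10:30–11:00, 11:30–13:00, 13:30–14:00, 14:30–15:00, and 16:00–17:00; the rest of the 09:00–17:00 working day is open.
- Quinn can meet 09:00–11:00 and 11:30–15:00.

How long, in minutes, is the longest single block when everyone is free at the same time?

Isla free within 09:00–17:00: 09:00–10:30, 11:00–11:30, 13:00–13:30, 14:00–14:30, 15:00–16:00.
Ulrich ∩ Isla: 09:30–10:30.
Ulrich ∩ Isla ∩ Quinn: 09:30–10:30.
Single common window of 60 minutes.

60 minutes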